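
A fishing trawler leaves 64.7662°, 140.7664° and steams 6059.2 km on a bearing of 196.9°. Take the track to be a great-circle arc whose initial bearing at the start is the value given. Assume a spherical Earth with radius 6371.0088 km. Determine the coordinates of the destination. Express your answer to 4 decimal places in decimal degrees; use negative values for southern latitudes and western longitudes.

δ = 6059.2/6371.0088 = 0.951058 rad (54.4916°).
With φ₁ = 64.7662° = 1.130383 rad and θ = 196.9° = 3.436553 rad:
Applying the spherical law of cosines for sides, sin φ₂ = sin φ₁ cos δ + cos φ₁ sin δ cos θ = 0.193353, so φ₂ = 11.1485°.
For the longitude increment, Δλ = atan2( sin θ sin δ cos φ₁, cos δ − sin φ₁ sin φ₂ ) = atan2(-0.100883, 0.405920) = -13.9569°.
λ₂ = 140.7664° + -13.9569° = 126.8095°.

latitude 11.1485°, longitude 126.8095°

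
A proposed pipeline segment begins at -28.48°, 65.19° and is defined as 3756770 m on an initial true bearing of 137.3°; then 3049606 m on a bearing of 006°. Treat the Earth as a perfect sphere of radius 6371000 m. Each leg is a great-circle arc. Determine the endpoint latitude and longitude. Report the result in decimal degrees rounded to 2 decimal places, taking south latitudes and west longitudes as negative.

Apply the spherical direct solution leg by leg, carrying full precision between legs.
Leg 1: from (-28.48°, 65.19°), δ = 3756770/6371000 = 0.589667 rad, θ = 137.3° → φ = -49.07°, λ = 100.34°.
Leg 2: from (-49.07°, 100.34°), δ = 3049606/6371000 = 0.478670 rad, θ = 6° → φ = -21.75°, λ = 103.31°.

latitude -21.75°, longitude 103.31°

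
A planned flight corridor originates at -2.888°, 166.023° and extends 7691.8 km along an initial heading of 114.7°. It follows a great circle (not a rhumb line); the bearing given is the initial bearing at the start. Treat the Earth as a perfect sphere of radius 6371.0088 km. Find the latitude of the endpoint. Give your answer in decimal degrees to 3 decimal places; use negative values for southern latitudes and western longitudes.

Central angle δ = d/R = 1.207313 rad.
Start latitude φ₁ = -0.050405 rad; initial bearing θ = 2.001893 rad.
sin φ₂ = sin φ₁ cos δ + cos φ₁ sin δ cos θ = (-0.050384)(0.355532) + (0.998730)(0.934664)(-0.417867) = -0.407982
φ₂ = asin(-0.407982) = -0.420243 rad = -24.078°.
Δλ = atan2( sin θ sin δ cos φ₁ , cos δ − sin φ₁ sin φ₂ ) = atan2(0.848071, 0.334977) = 1.194619 rad = 68.447°.
λ₂ = 166.023° + 68.447° = 234.470°, normalized to (−180°, 180°] → -125.530°.

latitude -24.078°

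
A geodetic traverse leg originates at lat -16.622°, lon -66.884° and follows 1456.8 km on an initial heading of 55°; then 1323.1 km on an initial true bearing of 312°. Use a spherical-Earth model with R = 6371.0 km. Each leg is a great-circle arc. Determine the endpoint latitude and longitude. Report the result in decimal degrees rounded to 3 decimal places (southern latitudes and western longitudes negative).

latitude -0.825°, longitude -64.867°

Apply the spherical direct solution leg by leg, carrying full precision between legs.
Leg 1: from (-16.622°, -66.884°), δ = 1456.8/6371 = 0.228661 rad, θ = 55° → φ = -8.860°, λ = -56.052°.
Leg 2: from (-8.860°, -56.052°), δ = 1323.1/6371 = 0.207675 rad, θ = 312° → φ = -0.825°, λ = -64.867°.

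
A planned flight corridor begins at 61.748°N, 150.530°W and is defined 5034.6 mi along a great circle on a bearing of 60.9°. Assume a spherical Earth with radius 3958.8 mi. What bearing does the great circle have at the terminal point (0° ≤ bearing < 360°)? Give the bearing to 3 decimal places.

Angular distance δ = d/R = 5034.6 / 3958.8 = 1.271749 rad.
With φ₁ = 61.748° = 1.077706 rad and θ = 60.9° = 1.062906 rad:
Applying the spherical law of cosines for sides, sin φ₂ = sin φ₁ cos δ + cos φ₁ sin δ cos θ = 0.479504, so φ₂ = 28.653°.
For the longitude increment, Δλ = atan2( sin θ sin δ cos φ₁, cos δ − sin φ₁ sin φ₂ ) = atan2(0.395244, -0.127773) = 107.915°.
Hence λ₂ = -150.530° + 107.915° = -42.615°.
The forward bearing on arrival equals the back-azimuth from the destination plus 180°.
Back-azimuth from P₂ (28.653°, -42.615°) to P₁ (61.748°, -150.530°), with Δλ' = λ₁ − λ₂ = -107.915°: atan2( sin Δλ' cos φ₁ , cos φ₂ sin φ₁ − sin φ₂ cos φ₁ cos Δλ' ) = 331.880°.
Final bearing = (331.880° + 180°) mod 360° = 151.880°.

final bearing 151.880°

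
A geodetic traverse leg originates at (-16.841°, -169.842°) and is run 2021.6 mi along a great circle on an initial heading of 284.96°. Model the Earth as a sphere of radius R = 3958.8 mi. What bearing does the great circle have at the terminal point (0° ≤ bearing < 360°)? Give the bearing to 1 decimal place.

final bearing 291.1°

Central angle δ = d/R = 0.510660 rad.
Converting: φ₁ = -0.293931 rad, θ = 4.973490 rad.
sin φ₂ = sin φ₁ cos δ + cos φ₁ sin δ cos θ = (-0.289717)(0.872422) + (0.957112)(0.488753)(0.258145) = -0.131997
φ₂ = asin(-0.131997) = -0.132384 rad = -7.585°.
Then Δλ = atan2(-0.451936, 0.834180) = -0.496505 rad, from sin θ sin δ cos φ₁ over cos δ − sin φ₁ sin φ₂.
λ₂ = -169.842° + -28.448° = -198.290°, normalized to (−180°, 180°] → 161.710°.
The forward bearing on arrival equals the back-azimuth from the destination plus 180°.
Back-azimuth from P₂ (-7.6°, 161.7°) to P₁ (-16.8°, -169.8°), with Δλ' = λ₁ − λ₂ = -331.6°: atan2( sin Δλ' cos φ₁ , cos φ₂ sin φ₁ − sin φ₂ cos φ₁ cos Δλ' ) = 111.1°.
Final bearing = (111.1° + 180°) mod 360° = 291.1°.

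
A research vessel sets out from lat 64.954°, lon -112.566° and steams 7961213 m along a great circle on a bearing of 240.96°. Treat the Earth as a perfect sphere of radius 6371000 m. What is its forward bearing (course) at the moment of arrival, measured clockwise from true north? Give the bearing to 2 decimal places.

final bearing 201.82°

The arc subtends δ = 7961213/6371000 = 1.249602 rad at the centre.
With φ₁ = 64.954° = 1.133661 rad and θ = 240.96° = 4.205545 rad:
Applying the spherical law of cosines for sides, sin φ₂ = sin φ₁ cos δ + cos φ₁ sin δ cos θ = 0.091023, so φ₂ = 5.222°.
Then Δλ = atan2(-0.351195, 0.233236) = -0.984558 rad, from sin θ sin δ cos φ₁ over cos δ − sin φ₁ sin φ₂.
λ₂ = λ₁ + Δλ = -168.977°.
The forward bearing on arrival equals the back-azimuth from the destination plus 180°.
Back-azimuth from P₂ (5.22°, -168.98°) to P₁ (64.95°, -112.57°), with Δλ' = λ₁ − λ₂ = 56.41°: atan2( sin Δλ' cos φ₁ , cos φ₂ sin φ₁ − sin φ₂ cos φ₁ cos Δλ' ) = 21.82°.
Final bearing = (21.82° + 180°) mod 360° = 201.82°.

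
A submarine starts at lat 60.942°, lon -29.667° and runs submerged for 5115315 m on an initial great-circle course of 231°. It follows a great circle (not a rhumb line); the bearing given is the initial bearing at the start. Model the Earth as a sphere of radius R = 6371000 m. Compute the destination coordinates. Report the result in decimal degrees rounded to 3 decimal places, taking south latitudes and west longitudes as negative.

Angular distance δ = d/R = 5115315 / 6371000 = 0.802906 rad.
Start latitude φ₁ = 1.063639 rad; initial bearing θ = 4.031711 rad.
Destination latitude: φ₂ = arcsin( sin φ₁ cos δ + cos φ₁ sin δ cos θ ) = arcsin(0.387303) = 22.787°.
Δλ = atan2( sin θ sin δ cos φ₁ , cos δ − sin φ₁ sin φ₂ ) = atan2(-0.271533, 0.356066) = -0.651511 rad = -37.329°.
λ₂ = λ₁ + Δλ = -66.996°.

latitude 22.787°, longitude -66.996°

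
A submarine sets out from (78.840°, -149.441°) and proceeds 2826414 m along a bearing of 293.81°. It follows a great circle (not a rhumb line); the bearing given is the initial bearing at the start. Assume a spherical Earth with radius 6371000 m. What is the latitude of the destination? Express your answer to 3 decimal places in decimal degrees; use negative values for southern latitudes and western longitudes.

Central angle δ = d/R = 0.443637 rad.
Converting: φ₁ = 1.376018 rad, θ = 5.127952 rad.
Destination latitude: φ₂ = arcsin( sin φ₁ cos δ + cos φ₁ sin δ cos θ ) = arcsin(0.919656) = 66.876°.
Δλ = atan2( sin θ sin δ cos φ₁ , cos δ − sin φ₁ sin φ₂ ) = atan2(-0.076006, 0.000931) = -1.558552 rad = -89.298°.
λ₂ = -149.441° + -89.298° = -238.739°, normalized to (−180°, 180°] → 121.261°.

latitude 66.876°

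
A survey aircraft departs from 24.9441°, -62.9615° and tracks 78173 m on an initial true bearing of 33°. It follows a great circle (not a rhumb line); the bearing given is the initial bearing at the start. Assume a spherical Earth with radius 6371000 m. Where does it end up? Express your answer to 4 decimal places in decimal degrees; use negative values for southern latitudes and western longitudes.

Central angle δ = d/R = 0.012270 rad.
Start latitude φ₁ = 0.435357 rad; initial bearing θ = 0.575959 rad.
sin φ₂ = sin φ₁ cos δ + cos φ₁ sin δ cos θ = (0.421734)(0.999925) + (0.906720)(0.012270)(0.838671) = 0.431033
φ₂ = asin(0.431033) = 0.445637 rad = 25.5331°.
Then Δλ = atan2(0.006059, 0.818144) = 0.007406 rad, from sin θ sin δ cos φ₁ over cos δ − sin φ₁ sin φ₂.
λ₂ = -62.9615° + 0.4243° = -62.5372°.

latitude 25.5331°, longitude -62.5372°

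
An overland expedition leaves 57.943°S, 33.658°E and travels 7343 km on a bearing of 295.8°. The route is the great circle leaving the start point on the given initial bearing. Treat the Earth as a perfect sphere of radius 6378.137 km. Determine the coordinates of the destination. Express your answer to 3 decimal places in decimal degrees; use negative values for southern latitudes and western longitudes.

Central angle δ = d/R = 1.151277 rad.
With φ₁ = -57.943° = -1.011296 rad and θ = 295.8° = 5.162684 rad:
Applying the spherical law of cosines for sides, sin φ₂ = sin φ₁ cos δ + cos φ₁ sin δ cos θ = -0.134241, so φ₂ = -7.715°.
For the longitude increment, Δλ = atan2( sin θ sin δ cos φ₁, cos δ − sin φ₁ sin φ₂ ) = atan2(-0.436418, 0.293550) = -56.074°.
λ₂ = 33.658° + -56.074° = -22.416°.

latitude -7.715°, longitude -22.416°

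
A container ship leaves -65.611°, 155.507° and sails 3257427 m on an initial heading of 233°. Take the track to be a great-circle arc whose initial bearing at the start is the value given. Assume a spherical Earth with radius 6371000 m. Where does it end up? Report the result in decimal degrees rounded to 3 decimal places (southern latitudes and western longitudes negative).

latitude -66.332°, longitude 78.745°

Angular distance δ = d/R = 3257427 / 6371000 = 0.511290 rad.
Start latitude φ₁ = -1.145128 rad; initial bearing θ = 4.066617 rad.
sin φ₂ = sin φ₁ cos δ + cos φ₁ sin δ cos θ = (-0.910763)(0.872114) + (0.412930)(0.489302)(-0.601815) = -0.915884
φ₂ = asin(-0.915884) = -1.157706 rad = -66.332°.
Then Δλ = atan2(-0.161362, 0.037961) = -1.339747 rad, from sin θ sin δ cos φ₁ over cos δ − sin φ₁ sin φ₂.
λ₂ = 155.507° + -76.762° = 78.745°.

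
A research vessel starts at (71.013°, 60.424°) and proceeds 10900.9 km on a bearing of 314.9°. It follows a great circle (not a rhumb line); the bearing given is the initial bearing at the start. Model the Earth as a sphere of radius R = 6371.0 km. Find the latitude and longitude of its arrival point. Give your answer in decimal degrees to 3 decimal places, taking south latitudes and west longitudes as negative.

latitude 5.465°, longitude -74.780°

δ = 10900.9/6371 = 1.711019 rad (98.0341°).
With φ₁ = 71.013° = 1.239411 rad and θ = 314.9° = 5.496042 rad:
Destination latitude: φ₂ = arcsin( sin φ₁ cos δ + cos φ₁ sin δ cos θ ) = arcsin(0.095245) = 5.465°.
Then Δλ = atan2(-0.228199, -0.229826) = -2.359747 rad, from sin θ sin δ cos φ₁ over cos δ − sin φ₁ sin φ₂.
Hence λ₂ = 60.424° + -135.204° = -74.780°.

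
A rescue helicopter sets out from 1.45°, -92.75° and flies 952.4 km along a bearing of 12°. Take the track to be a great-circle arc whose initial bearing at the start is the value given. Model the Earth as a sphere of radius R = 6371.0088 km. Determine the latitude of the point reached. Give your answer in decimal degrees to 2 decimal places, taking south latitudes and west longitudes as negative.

δ = 952.4/6371.0088 = 0.149490 rad (8.5651°).
With φ₁ = 1.45° = 0.025307 rad and θ = 12° = 0.209440 rad:
Applying the spherical law of cosines for sides, sin φ₂ = sin φ₁ cos δ + cos φ₁ sin δ cos θ = 0.170655, so φ₂ = 9.83°.
Δλ = atan2( sin θ sin δ cos φ₁ , cos δ − sin φ₁ sin φ₂ ) = atan2(0.030955, 0.984529) = 0.031431 rad = 1.80°.
Hence λ₂ = -92.75° + 1.80° = -90.95°.

latitude 9.83°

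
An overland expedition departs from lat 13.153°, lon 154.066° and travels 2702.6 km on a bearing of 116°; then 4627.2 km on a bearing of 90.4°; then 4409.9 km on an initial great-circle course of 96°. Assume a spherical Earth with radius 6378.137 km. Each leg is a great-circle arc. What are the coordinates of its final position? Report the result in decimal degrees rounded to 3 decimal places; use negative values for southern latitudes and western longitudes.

Apply the spherical direct solution leg by leg, carrying full precision between legs.
Leg 1: from (13.153°, 154.066°), δ = 2702.6/6378.137 = 0.423729 rad, θ = 116° → φ = 1.829°, λ = 175.765°.
Leg 2: from (1.829°, 175.765°), δ = 4627.2/6378.137 = 0.725478 rad, θ = 90.4° → φ = 1.103°, λ = -142.659°.
Leg 3: from (1.103°, -142.659°), δ = 4409.9/6378.137 = 0.691409 rad, θ = 96° → φ = -2.970°, λ = -103.241°.

latitude -2.970°, longitude -103.241°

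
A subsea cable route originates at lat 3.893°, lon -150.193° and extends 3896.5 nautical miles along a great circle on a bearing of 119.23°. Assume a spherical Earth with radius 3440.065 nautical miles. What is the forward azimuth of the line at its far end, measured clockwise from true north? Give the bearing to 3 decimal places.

Angular distance δ = d/R = 3896.5 / 3440.065 = 1.132682 rad.
Start latitude φ₁ = 0.067946 rad; initial bearing θ = 2.080956 rad.
Applying the spherical law of cosines for sides, sin φ₂ = sin φ₁ cos δ + cos φ₁ sin δ cos θ = -0.412374, so φ₂ = -24.354°.
Then Δλ = atan2(0.788423, 0.452230) = 1.050024 rad, from sin θ sin δ cos φ₁ over cos δ − sin φ₁ sin φ₂.
Hence λ₂ = -150.193° + 60.162° = -90.031°.
The forward bearing on arrival equals the back-azimuth from the destination plus 180°.
Back-azimuth from P₂ (-24.354°, -90.031°) to P₁ (3.893°, -150.193°), with Δλ' = λ₁ − λ₂ = -60.162°: atan2( sin Δλ' cos φ₁ , cos φ₂ sin φ₁ − sin φ₂ cos φ₁ cos Δλ' ) = 287.119°.
Final bearing = (287.119° + 180°) mod 360° = 107.119°.

final bearing 107.119°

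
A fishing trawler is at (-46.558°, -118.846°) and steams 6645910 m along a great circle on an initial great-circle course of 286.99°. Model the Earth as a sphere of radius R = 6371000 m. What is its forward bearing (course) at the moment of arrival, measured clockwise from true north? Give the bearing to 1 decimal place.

final bearing 317.9°

The arc subtends δ = 6645910/6371000 = 1.043150 rad at the centre.
With φ₁ = -46.558° = -0.812590 rad and θ = 286.99° = 5.008920 rad:
sin φ₂ = sin φ₁ cos δ + cos φ₁ sin δ cos θ = (-0.726071)(0.503501) + (0.687620)(0.863995)(0.292205) = -0.191979
φ₂ = asin(-0.191979) = -0.193178 rad = -11.068°.
Then Δλ = atan2(-0.568171, 0.364111) = -1.000882 rad, from sin θ sin δ cos φ₁ over cos δ − sin φ₁ sin φ₂.
λ₂ = -118.846° + -57.346° = -176.192°.
The forward bearing on arrival equals the back-azimuth from the destination plus 180°.
Back-azimuth from P₂ (-11.1°, -176.2°) to P₁ (-46.6°, -118.8°), with Δλ' = λ₁ − λ₂ = 57.3°: atan2( sin Δλ' cos φ₁ , cos φ₂ sin φ₁ − sin φ₂ cos φ₁ cos Δλ' ) = 137.9°.
Final bearing = (137.9° + 180°) mod 360° = 317.9°.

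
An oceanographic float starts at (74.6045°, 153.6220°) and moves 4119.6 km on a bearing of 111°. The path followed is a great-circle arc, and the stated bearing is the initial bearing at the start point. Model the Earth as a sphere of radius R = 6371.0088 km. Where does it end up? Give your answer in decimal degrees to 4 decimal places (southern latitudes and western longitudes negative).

latitude 45.4115°, longitude -153.1302°

δ = 4119.6/6371.0088 = 0.646617 rad (37.0484°).
Converting: φ₁ = 1.302094 rad, θ = 1.937315 rad.
sin φ₂ = sin φ₁ cos δ + cos φ₁ sin δ cos θ = (0.964116)(0.798127) + (0.265480)(0.602489)(-0.358368) = 0.712166
φ₂ = asin(0.712166) = 0.792579 rad = 45.4115°.
Then Δλ = atan2(0.149325, 0.111516) = 0.929349 rad, from sin θ sin δ cos φ₁ over cos δ − sin φ₁ sin φ₂.
λ₂ = 153.6220° + 53.2478° = 206.8698°, normalized to (−180°, 180°] → -153.1302°.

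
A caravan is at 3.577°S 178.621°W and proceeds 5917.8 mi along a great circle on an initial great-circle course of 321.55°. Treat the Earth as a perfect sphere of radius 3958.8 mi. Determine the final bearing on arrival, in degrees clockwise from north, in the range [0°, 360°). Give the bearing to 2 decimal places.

Angular distance δ = d/R = 5917.8 / 3958.8 = 1.494847 rad.
With φ₁ = -3.577° = -0.062430 rad and θ = 321.55° = 5.612106 rad:
Destination latitude: φ₂ = arcsin( sin φ₁ cos δ + cos φ₁ sin δ cos θ ) = arcsin(0.774638) = 50.772°.
Δλ = atan2( sin θ sin δ cos φ₁ , cos δ − sin φ₁ sin φ₂ ) = atan2(-0.618831, 0.124206) = -1.372717 rad = -78.651°.
λ₂ = -178.621° + -78.651° = -257.272°, normalized to (−180°, 180°] → 102.728°.
The forward bearing on arrival equals the back-azimuth from the destination plus 180°.
Back-azimuth from P₂ (50.77°, 102.73°) to P₁ (-3.58°, -178.62°), with Δλ' = λ₁ − λ₂ = -281.35°: atan2( sin Δλ' cos φ₁ , cos φ₂ sin φ₁ − sin φ₂ cos φ₁ cos Δλ' ) = 101.08°.
Final bearing = (101.08° + 180°) mod 360° = 281.08°.

final bearing 281.08°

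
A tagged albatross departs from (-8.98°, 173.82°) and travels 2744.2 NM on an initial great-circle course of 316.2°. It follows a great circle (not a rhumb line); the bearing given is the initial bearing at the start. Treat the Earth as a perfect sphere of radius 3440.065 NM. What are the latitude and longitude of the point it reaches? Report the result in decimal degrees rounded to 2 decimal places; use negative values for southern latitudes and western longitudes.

latitude 23.66°, longitude 141.08°

Central angle δ = d/R = 0.797717 rad.
Start latitude φ₁ = -0.156731 rad; initial bearing θ = 5.518731 rad.
sin φ₂ = sin φ₁ cos δ + cos φ₁ sin δ cos θ = (-0.156090)(0.698342) + (0.987743)(0.715764)(0.721760) = 0.401274
φ₂ = asin(0.401274) = 0.412907 rad = 23.66°.
For the longitude increment, Δλ = atan2( sin θ sin δ cos φ₁, cos δ − sin φ₁ sin φ₂ ) = atan2(-0.489339, 0.760977) = -32.74°.
Hence λ₂ = 173.82° + -32.74° = 141.08°.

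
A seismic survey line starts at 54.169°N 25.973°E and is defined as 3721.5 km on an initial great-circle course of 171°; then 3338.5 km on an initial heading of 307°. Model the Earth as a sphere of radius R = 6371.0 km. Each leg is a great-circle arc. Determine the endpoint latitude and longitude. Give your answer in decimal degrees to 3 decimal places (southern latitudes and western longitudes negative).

Apply the spherical direct solution leg by leg, carrying full precision between legs.
Leg 1: from (54.169°, 25.973°), δ = 3721.5/6371 = 0.584131 rad, θ = 171° → φ = 20.944°, λ = 31.273°.
Leg 2: from (20.944°, 31.273°), δ = 3338.5/6371 = 0.524015 rad, θ = 307° → φ = 36.208°, λ = 1.587°.

latitude 36.208°, longitude 1.587°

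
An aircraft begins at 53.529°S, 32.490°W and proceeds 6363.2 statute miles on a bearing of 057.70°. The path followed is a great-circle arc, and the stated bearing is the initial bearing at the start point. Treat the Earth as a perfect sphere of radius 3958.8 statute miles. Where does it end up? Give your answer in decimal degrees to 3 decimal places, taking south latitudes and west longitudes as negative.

latitude 20.292°, longitude 31.746°

The arc subtends δ = 6363.2/3958.8 = 1.607356 rad at the centre.
Converting: φ₁ = -0.934257 rad, θ = 1.007055 rad.
sin φ₂ = sin φ₁ cos δ + cos φ₁ sin δ cos θ = (-0.804158)(-0.036551) + (0.594416)(0.999332)(0.534352) = 0.346808
φ₂ = asin(0.346808) = 0.354166 rad = 20.292°.
Then Δλ = atan2(0.502101, 0.242337) = 1.121128 rad, from sin θ sin δ cos φ₁ over cos δ − sin φ₁ sin φ₂.
Hence λ₂ = -32.490° + 64.236° = 31.746°.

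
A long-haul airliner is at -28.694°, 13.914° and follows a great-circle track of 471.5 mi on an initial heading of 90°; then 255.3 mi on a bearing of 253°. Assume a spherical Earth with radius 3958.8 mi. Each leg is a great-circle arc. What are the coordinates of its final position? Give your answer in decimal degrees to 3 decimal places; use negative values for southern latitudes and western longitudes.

latitude -29.492°, longitude 17.622°

Apply the spherical direct solution leg by leg, carrying full precision between legs.
Leg 1: from (-28.694°, 13.914°), δ = 471.5/3958.8 = 0.119102 rad, θ = 90° → φ = -28.472°, λ = 21.682°.
Leg 2: from (-28.472°, 21.682°), δ = 255.3/3958.8 = 0.064489 rad, θ = 253° → φ = -29.492°, λ = 17.622°.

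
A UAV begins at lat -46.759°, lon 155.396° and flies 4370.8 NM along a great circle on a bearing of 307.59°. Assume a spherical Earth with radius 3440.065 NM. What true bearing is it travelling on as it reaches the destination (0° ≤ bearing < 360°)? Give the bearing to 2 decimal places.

final bearing 326.48°

Angular distance δ = d/R = 4370.8 / 3440.065 = 1.270557 rad.
Converting: φ₁ = -0.816099 rad, θ = 5.368458 rad.
Applying the spherical law of cosines for sides, sin φ₂ = sin φ₁ cos δ + cos φ₁ sin δ cos θ = 0.183756, so φ₂ = 10.589°.
Then Δλ = atan2(-0.518562, 0.429611) = -0.878938 rad, from sin θ sin δ cos φ₁ over cos δ − sin φ₁ sin φ₂.
λ₂ = λ₁ + Δλ = 105.037°.
The forward bearing on arrival equals the back-azimuth from the destination plus 180°.
Back-azimuth from P₂ (10.59°, 105.04°) to P₁ (-46.76°, 155.40°), with Δλ' = λ₁ − λ₂ = 50.36°: atan2( sin Δλ' cos φ₁ , cos φ₂ sin φ₁ − sin φ₂ cos φ₁ cos Δλ' ) = 146.48°.
Final bearing = (146.48° + 180°) mod 360° = 326.48°.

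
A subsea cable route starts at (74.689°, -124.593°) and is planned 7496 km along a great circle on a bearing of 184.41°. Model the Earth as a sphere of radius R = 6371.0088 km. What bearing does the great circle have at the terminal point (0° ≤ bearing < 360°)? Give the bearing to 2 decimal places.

δ = 7496/6371.0088 = 1.176580 rad (67.4131°).
Start latitude φ₁ = 1.303569 rad; initial bearing θ = 3.218562 rad.
sin φ₂ = sin φ₁ cos δ + cos φ₁ sin δ cos θ = (0.964507)(0.384085) + (0.264058)(0.923298)(-0.997039) = 0.127370
φ₂ = asin(0.127370) = 0.127717 rad = 7.318°.
For the longitude increment, Δλ = atan2( sin θ sin δ cos φ₁, cos δ − sin φ₁ sin φ₂ ) = atan2(-0.018747, 0.261236) = -4.105°.
Hence λ₂ = -124.593° + -4.105° = -128.698°.
The forward bearing on arrival equals the back-azimuth from the destination plus 180°.
Back-azimuth from P₂ (7.32°, -128.70°) to P₁ (74.69°, -124.59°), with Δλ' = λ₁ − λ₂ = 4.10°: atan2( sin Δλ' cos φ₁ , cos φ₂ sin φ₁ − sin φ₂ cos φ₁ cos Δλ' ) = 1.17°.
Final bearing = (1.17° + 180°) mod 360° = 181.17°.

final bearing 181.17°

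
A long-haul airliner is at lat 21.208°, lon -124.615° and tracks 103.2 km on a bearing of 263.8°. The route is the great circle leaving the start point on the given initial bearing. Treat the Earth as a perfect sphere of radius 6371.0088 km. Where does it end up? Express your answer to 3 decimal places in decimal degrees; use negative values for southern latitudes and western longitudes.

The arc subtends δ = 103.2/6371.0088 = 0.016198 rad at the centre.
Converting: φ₁ = 0.370149 rad, θ = 4.604179 rad.
Destination latitude: φ₂ = arcsin( sin φ₁ cos δ + cos φ₁ sin δ cos θ ) = arcsin(0.360076) = 21.105°.
Δλ = atan2( sin θ sin δ cos φ₁ , cos δ − sin φ₁ sin φ₂ ) = atan2(-0.015012, 0.869609) = -0.017262 rad = -0.989°.
λ₂ = -124.615° + -0.989° = -125.604°.

latitude 21.105°, longitude -125.604°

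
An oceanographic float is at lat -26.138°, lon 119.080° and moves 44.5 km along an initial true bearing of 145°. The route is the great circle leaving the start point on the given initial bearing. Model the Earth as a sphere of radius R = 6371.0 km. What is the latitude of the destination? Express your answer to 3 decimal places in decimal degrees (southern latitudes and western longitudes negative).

The arc subtends δ = 44.5/6371 = 0.006985 rad at the centre.
Start latitude φ₁ = -0.456194 rad; initial bearing θ = 2.530727 rad.
Destination latitude: φ₂ = arcsin( sin φ₁ cos δ + cos φ₁ sin δ cos θ ) = arcsin(-0.445660) = -26.466°.
For the longitude increment, Δλ = atan2( sin θ sin δ cos φ₁, cos δ − sin φ₁ sin φ₂ ) = atan2(0.003597, 0.803647) = 0.256°.
Hence λ₂ = 119.080° + 0.256° = 119.336°.

latitude -26.466°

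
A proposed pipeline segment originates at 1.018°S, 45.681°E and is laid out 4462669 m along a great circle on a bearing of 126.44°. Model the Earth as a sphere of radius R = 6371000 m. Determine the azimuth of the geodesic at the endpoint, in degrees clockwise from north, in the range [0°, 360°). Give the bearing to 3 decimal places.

final bearing 118.822°

The arc subtends δ = 4462669/6371000 = 0.700466 rad at the centre.
With φ₁ = -1.018° = -0.017767 rad and θ = 126.44° = 2.206794 rad:
sin φ₂ = sin φ₁ cos δ + cos φ₁ sin δ cos θ = (-0.017767)(0.764542) + (0.999842)(0.644574)(-0.593981) = -0.396387
φ₂ = asin(-0.396387) = -0.407578 rad = -23.353°.
Then Δλ = atan2(0.518465, 0.757499) = 0.600208 rad, from sin θ sin δ cos φ₁ over cos δ − sin φ₁ sin φ₂.
λ₂ = 45.681° + 34.389° = 80.070°.
The forward bearing on arrival equals the back-azimuth from the destination plus 180°.
Back-azimuth from P₂ (-23.353°, 80.070°) to P₁ (-1.018°, 45.681°), with Δλ' = λ₁ − λ₂ = -34.389°: atan2( sin Δλ' cos φ₁ , cos φ₂ sin φ₁ − sin φ₂ cos φ₁ cos Δλ' ) = 298.822°.
Final bearing = (298.822° + 180°) mod 360° = 118.822°.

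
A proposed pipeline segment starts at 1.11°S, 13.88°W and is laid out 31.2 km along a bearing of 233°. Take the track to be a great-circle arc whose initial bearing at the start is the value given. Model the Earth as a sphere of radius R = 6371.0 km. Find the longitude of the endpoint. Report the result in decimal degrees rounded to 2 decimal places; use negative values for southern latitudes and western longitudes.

The arc subtends δ = 31.2/6371 = 0.004897 rad at the centre.
Converting: φ₁ = -0.019373 rad, θ = 4.066617 rad.
Applying the spherical law of cosines for sides, sin φ₂ = sin φ₁ cos δ + cos φ₁ sin δ cos θ = -0.022318, so φ₂ = -1.28°.
Δλ = atan2( sin θ sin δ cos φ₁ , cos δ − sin φ₁ sin φ₂ ) = atan2(-0.003910, 0.999556) = -0.003912 rad = -0.22°.
λ₂ = λ₁ + Δλ = -14.10°.

longitude -14.10°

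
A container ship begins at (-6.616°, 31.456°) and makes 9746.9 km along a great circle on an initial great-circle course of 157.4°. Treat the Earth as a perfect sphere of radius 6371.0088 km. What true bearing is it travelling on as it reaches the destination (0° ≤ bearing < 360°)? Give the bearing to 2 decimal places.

δ = 9746.9/6371.0088 = 1.529883 rad (87.6559°).
With φ₁ = -6.616° = -0.115471 rad and θ = 157.4° = 2.747148 rad:
Applying the spherical law of cosines for sides, sin φ₂ = sin φ₁ cos δ + cos φ₁ sin δ cos θ = -0.921007, so φ₂ = -67.074°.
Δλ = atan2( sin θ sin δ cos φ₁ , cos δ − sin φ₁ sin φ₂ ) = atan2(0.381417, -0.065212) = 1.740132 rad = 99.702°.
λ₂ = 31.456° + 99.702° = 131.158°.
The forward bearing on arrival equals the back-azimuth from the destination plus 180°.
Back-azimuth from P₂ (-67.07°, 131.16°) to P₁ (-6.62°, 31.46°), with Δλ' = λ₁ − λ₂ = -99.70°: atan2( sin Δλ' cos φ₁ , cos φ₂ sin φ₁ − sin φ₂ cos φ₁ cos Δλ' ) = 258.51°.
Final bearing = (258.51° + 180°) mod 360° = 78.51°.

final bearing 78.51°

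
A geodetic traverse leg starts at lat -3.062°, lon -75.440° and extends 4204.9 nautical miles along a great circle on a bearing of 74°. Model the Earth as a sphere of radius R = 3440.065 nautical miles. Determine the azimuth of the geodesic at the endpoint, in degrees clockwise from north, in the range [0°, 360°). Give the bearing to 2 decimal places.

Central angle δ = d/R = 1.222332 rad.
Start latitude φ₁ = -0.053442 rad; initial bearing θ = 1.291544 rad.
Applying the spherical law of cosines for sides, sin φ₂ = sin φ₁ cos δ + cos φ₁ sin δ cos θ = 0.240462, so φ₂ = 13.914°.
Δλ = atan2( sin θ sin δ cos φ₁ , cos δ − sin φ₁ sin φ₂ ) = atan2(0.902198, 0.354300) = 1.196592 rad = 68.560°.
Hence λ₂ = -75.440° + 68.560° = -6.880°.
The forward bearing on arrival equals the back-azimuth from the destination plus 180°.
Back-azimuth from P₂ (13.91°, -6.88°) to P₁ (-3.06°, -75.44°), with Δλ' = λ₁ − λ₂ = -68.56°: atan2( sin Δλ' cos φ₁ , cos φ₂ sin φ₁ − sin φ₂ cos φ₁ cos Δλ' ) = 261.46°.
Final bearing = (261.46° + 180°) mod 360° = 81.46°.

final bearing 81.46°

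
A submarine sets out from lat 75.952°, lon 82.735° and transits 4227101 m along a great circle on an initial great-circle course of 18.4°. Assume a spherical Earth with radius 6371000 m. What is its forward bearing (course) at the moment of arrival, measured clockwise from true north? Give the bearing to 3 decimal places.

The arc subtends δ = 4227101/6371000 = 0.663491 rad at the centre.
With φ₁ = 75.952° = 1.325612 rad and θ = 18.4° = 0.321141 rad:
Applying the spherical law of cosines for sides, sin φ₂ = sin φ₁ cos δ + cos φ₁ sin δ cos θ = 0.906135, so φ₂ = 64.977°.
For the longitude increment, Δλ = atan2( sin θ sin δ cos φ₁, cos δ − sin φ₁ sin φ₂ ) = atan2(0.047187, -0.091188) = 152.640°.
λ₂ = 82.735° + 152.640° = 235.375°, normalized to (−180°, 180°] → -124.625°.
The forward bearing on arrival equals the back-azimuth from the destination plus 180°.
Back-azimuth from P₂ (64.977°, -124.625°) to P₁ (75.952°, 82.735°), with Δλ' = λ₁ − λ₂ = 207.360°: atan2( sin Δλ' cos φ₁ , cos φ₂ sin φ₁ − sin φ₂ cos φ₁ cos Δλ' ) = 349.564°.
Final bearing = (349.564° + 180°) mod 360° = 169.564°.

final bearing 169.564°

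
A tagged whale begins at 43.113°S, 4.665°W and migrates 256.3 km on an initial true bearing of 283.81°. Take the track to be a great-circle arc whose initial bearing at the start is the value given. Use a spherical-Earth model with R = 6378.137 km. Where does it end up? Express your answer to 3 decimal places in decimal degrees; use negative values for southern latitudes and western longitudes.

latitude -42.523°, longitude -7.699°

The arc subtends δ = 256.3/6378.137 = 0.040184 rad at the centre.
Converting: φ₁ = -0.752464 rad, θ = 4.953419 rad.
Destination latitude: φ₂ = arcsin( sin φ₁ cos δ + cos φ₁ sin δ cos θ ) = arcsin(-0.675887) = -42.523°.
For the longitude increment, Δλ = atan2( sin θ sin δ cos φ₁, cos δ − sin φ₁ sin φ₂ ) = atan2(-0.028479, 0.537265) = -3.034°.
λ₂ = λ₁ + Δλ = -7.699°.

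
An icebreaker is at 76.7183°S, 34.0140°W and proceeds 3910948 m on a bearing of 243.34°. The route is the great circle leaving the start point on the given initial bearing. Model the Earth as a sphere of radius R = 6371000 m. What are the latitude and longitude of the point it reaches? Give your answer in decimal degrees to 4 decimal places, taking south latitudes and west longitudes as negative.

latitude -58.7532°, longitude -131.0739°

δ = 3910948/6371000 = 0.613867 rad (35.1720°).
With φ₁ = -76.7183° = -1.338987 rad and θ = 243.34° = 4.247084 rad:
Destination latitude: φ₂ = arcsin( sin φ₁ cos δ + cos φ₁ sin δ cos θ ) = arcsin(-0.854941) = -58.7532°.
Δλ = atan2( sin θ sin δ cos φ₁ , cos δ − sin φ₁ sin φ₂ ) = atan2(-0.118268, -0.014647) = -1.694016 rad = -97.0599°.
Hence λ₂ = -34.0140° + -97.0599° = -131.0739°.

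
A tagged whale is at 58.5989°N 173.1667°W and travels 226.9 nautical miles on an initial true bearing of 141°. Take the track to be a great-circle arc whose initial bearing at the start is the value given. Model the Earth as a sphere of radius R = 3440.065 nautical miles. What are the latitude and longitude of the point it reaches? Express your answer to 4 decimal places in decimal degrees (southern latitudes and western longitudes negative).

latitude 55.5882°, longitude -168.9577°

Central angle δ = d/R = 0.065958 rad.
Start latitude φ₁ = 1.022744 rad; initial bearing θ = 2.460914 rad.
Applying the spherical law of cosines for sides, sin φ₂ = sin φ₁ cos δ + cos φ₁ sin δ cos θ = 0.824997, so φ₂ = 55.5882°.
For the longitude increment, Δλ = atan2( sin θ sin δ cos φ₁, cos δ − sin φ₁ sin φ₂ ) = atan2(0.021611, 0.293657) = 4.2090°.
Hence λ₂ = -173.1667° + 4.2090° = -168.9577°.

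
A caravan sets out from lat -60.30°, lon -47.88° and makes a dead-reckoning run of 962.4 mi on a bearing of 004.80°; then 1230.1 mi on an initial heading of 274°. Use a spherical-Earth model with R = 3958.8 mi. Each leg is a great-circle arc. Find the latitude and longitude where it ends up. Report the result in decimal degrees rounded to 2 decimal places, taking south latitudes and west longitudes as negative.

latitude -42.44°, longitude -70.62°

Apply the spherical direct solution leg by leg, carrying full precision between legs.
Leg 1: from (-60.30°, -47.88°), δ = 962.4/3958.8 = 0.243104 rad, θ = 4.8° → φ = -46.41°, λ = -46.21°.
Leg 2: from (-46.41°, -46.21°), δ = 1230.1/3958.8 = 0.310725 rad, θ = 274° → φ = -42.44°, λ = -70.62°.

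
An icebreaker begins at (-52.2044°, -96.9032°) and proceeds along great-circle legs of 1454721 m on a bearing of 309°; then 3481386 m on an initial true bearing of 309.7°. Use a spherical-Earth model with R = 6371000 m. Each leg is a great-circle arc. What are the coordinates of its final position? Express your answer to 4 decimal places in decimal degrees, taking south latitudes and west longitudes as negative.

Apply the spherical direct solution leg by leg, carrying full precision between legs.
Leg 1: from (-52.2044°, -96.9032°), δ = 1454721/6371000 = 0.228335 rad, θ = 309° → φ = -43.0308°, λ = -110.8281°.
Leg 2: from (-43.0308°, -110.8281°), δ = 3481386/6371000 = 0.546443 rad, θ = 309.7° → φ = -19.9000°, λ = -135.9920°.

latitude -19.9000°, longitude -135.9920°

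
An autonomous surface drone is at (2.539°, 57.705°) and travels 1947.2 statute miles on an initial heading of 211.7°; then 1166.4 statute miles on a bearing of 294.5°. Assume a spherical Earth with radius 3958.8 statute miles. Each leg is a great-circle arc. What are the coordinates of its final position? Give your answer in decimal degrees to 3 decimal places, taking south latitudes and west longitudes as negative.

Apply the spherical direct solution leg by leg, carrying full precision between legs.
Leg 1: from (2.539°, 57.705°), δ = 1947.2/3958.8 = 0.491866 rad, θ = 211.7° → φ = -21.246°, λ = 42.263°.
Leg 2: from (-21.246°, 42.263°), δ = 1166.4/3958.8 = 0.294635 rad, θ = 294.5° → φ = -13.563°, λ = 26.490°.

latitude -13.563°, longitude 26.490°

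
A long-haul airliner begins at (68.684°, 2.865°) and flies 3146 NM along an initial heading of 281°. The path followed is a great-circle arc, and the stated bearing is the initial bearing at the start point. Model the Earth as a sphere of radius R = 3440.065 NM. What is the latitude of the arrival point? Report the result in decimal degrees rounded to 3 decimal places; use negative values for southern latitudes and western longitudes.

latitude 38.564°

Central angle δ = d/R = 0.914518 rad.
With φ₁ = 68.684° = 1.198762 rad and θ = 281° = 4.904375 rad:
Destination latitude: φ₂ = arcsin( sin φ₁ cos δ + cos φ₁ sin δ cos θ ) = arcsin(0.623383) = 38.564°.
For the longitude increment, Δλ = atan2( sin θ sin δ cos φ₁, cos δ − sin φ₁ sin φ₂ ) = atan2(-0.282707, 0.029435) = -84.056°.
λ₂ = λ₁ + Δλ = -81.191°.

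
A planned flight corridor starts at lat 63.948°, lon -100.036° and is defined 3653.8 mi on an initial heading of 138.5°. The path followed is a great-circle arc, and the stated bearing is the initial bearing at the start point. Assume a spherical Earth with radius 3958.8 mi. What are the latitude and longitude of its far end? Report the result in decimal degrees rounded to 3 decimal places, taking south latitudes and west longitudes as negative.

latitude 16.252°, longitude -66.644°

The arc subtends δ = 3653.8/3958.8 = 0.922956 rad at the centre.
Converting: φ₁ = 1.116103 rad, θ = 2.417281 rad.
Applying the spherical law of cosines for sides, sin φ₂ = sin φ₁ cos δ + cos φ₁ sin δ cos θ = 0.279864, so φ₂ = 16.252°.
For the longitude increment, Δλ = atan2( sin θ sin δ cos φ₁, cos δ − sin φ₁ sin φ₂ ) = atan2(0.232051, 0.352036) = 33.392°.
Hence λ₂ = -100.036° + 33.392° = -66.644°.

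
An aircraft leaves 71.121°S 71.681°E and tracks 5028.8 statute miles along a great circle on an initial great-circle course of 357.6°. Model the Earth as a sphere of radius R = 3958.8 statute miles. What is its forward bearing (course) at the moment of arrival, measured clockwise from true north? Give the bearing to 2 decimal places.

Angular distance δ = d/R = 5028.8 / 3958.8 = 1.270284 rad.
Converting: φ₁ = -1.241296 rad, θ = 6.241297 rad.
Destination latitude: φ₂ = arcsin( sin φ₁ cos δ + cos φ₁ sin δ cos θ ) = arcsin(0.028713) = 1.645°.
Δλ = atan2( sin θ sin δ cos φ₁ , cos δ − sin φ₁ sin φ₂ ) = atan2(-0.012942, 0.323178) = -0.040026 rad = -2.293°.
Hence λ₂ = 71.681° + -2.293° = 69.388°.
The forward bearing on arrival equals the back-azimuth from the destination plus 180°.
Back-azimuth from P₂ (1.65°, 69.39°) to P₁ (-71.12°, 71.68°), with Δλ' = λ₁ − λ₂ = 2.29°: atan2( sin Δλ' cos φ₁ , cos φ₂ sin φ₁ − sin φ₂ cos φ₁ cos Δλ' ) = 179.22°.
Final bearing = (179.22° + 180°) mod 360° = 359.22°.

final bearing 359.22°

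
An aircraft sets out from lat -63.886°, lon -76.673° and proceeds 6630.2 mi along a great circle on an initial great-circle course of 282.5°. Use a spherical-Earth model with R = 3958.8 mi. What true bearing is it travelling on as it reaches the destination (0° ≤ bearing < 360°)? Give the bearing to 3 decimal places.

final bearing 334.054°

Angular distance δ = d/R = 6630.2 / 3958.8 = 1.674800 rad.
Start latitude φ₁ = -1.115021 rad; initial bearing θ = 4.930555 rad.
sin φ₂ = sin φ₁ cos δ + cos φ₁ sin δ cos θ = (-0.897920)(-0.103817) + (0.440159)(0.994596)(0.216440) = 0.187972
φ₂ = asin(0.187972) = 0.189097 rad = 10.834°.
Then Δλ = atan2(-0.427403, 0.064967) = -1.419947 rad, from sin θ sin δ cos φ₁ over cos δ − sin φ₁ sin φ₂.
Hence λ₂ = -76.673° + -81.357° = -158.030°.
The forward bearing on arrival equals the back-azimuth from the destination plus 180°.
Back-azimuth from P₂ (10.834°, -158.030°) to P₁ (-63.886°, -76.673°), with Δλ' = λ₁ − λ₂ = 81.357°: atan2( sin Δλ' cos φ₁ , cos φ₂ sin φ₁ − sin φ₂ cos φ₁ cos Δλ' ) = 154.054°.
Final bearing = (154.054° + 180°) mod 360° = 334.054°.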